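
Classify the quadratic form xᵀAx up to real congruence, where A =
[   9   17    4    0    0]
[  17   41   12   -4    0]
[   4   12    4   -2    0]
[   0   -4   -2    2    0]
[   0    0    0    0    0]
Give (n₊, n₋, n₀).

Answer: (3, 0, 2)

Derivation:
step 0: pivot 9 → sign +
step 1: pivot 80/9 → sign +
step 2: pivot 1/5 → sign +
step 3: row/col 3 already zero → sign 0
step 4: row/col 4 already zero → sign 0
signature = (3, 0, 2)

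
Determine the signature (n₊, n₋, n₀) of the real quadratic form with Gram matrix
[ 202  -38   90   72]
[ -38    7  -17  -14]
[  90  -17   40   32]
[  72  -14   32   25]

step 0: pivot 202 → sign +
step 1: pivot -15/101 → sign −
step 2: pivot -1/15 → sign −
step 3: pivot 1 → sign +
signature = (2, 2, 0)

Answer: (2, 2, 0)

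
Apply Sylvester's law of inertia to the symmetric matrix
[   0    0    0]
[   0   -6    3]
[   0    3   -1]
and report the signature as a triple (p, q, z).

step 0: pivot -6 → sign −
step 1: pivot 1/2 → sign +
step 2: row/col 2 already zero → sign 0
signature = (1, 1, 1)

Answer: (1, 1, 1)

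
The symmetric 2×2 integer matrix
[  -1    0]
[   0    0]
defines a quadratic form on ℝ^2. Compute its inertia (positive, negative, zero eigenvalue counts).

step 0: pivot -1 → sign −
step 1: row/col 1 already zero → sign 0
signature = (0, 1, 1)

Answer: (0, 1, 1)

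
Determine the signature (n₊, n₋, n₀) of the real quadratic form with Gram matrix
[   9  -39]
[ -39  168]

step 0: pivot 9 → sign +
step 1: pivot -1 → sign −
signature = (1, 1, 0)

Answer: (1, 1, 0)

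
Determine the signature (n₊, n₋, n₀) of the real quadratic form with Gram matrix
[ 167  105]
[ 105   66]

Answer: (1, 1, 0)

Derivation:
step 0: pivot 167 → sign +
step 1: pivot -3/167 → sign −
signature = (1, 1, 0)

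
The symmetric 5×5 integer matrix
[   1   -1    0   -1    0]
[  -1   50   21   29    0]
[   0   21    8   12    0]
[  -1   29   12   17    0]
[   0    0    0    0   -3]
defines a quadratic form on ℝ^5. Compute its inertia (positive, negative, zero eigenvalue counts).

Answer: (2, 2, 1)

Derivation:
step 0: pivot 1 → sign +
step 1: pivot 49 → sign +
step 2: pivot -1 → sign −
step 3: pivot -3 → sign −
step 4: row/col 4 already zero → sign 0
signature = (2, 2, 1)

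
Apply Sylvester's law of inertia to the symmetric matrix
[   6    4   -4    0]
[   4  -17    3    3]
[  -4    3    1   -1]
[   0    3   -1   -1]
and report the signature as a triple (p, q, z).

Answer: (1, 2, 1)

Derivation:
step 0: pivot 6 → sign +
step 1: pivot -59/3 → sign −
step 2: pivot -2/59 → sign −
step 3: row/col 3 already zero → sign 0
signature = (1, 2, 1)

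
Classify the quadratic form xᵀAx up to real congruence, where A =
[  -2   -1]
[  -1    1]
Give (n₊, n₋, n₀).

Answer: (1, 1, 0)

Derivation:
step 0: pivot -2 → sign −
step 1: pivot 3/2 → sign +
signature = (1, 1, 0)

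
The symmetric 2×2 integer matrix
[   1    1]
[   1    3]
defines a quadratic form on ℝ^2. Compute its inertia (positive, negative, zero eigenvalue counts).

Answer: (2, 0, 0)

Derivation:
step 0: pivot 1 → sign +
step 1: pivot 2 → sign +
signature = (2, 0, 0)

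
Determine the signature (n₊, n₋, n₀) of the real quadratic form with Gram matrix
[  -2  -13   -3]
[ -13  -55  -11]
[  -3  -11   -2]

Answer: (2, 1, 0)

Derivation:
step 0: pivot -2 → sign −
step 1: pivot 59/2 → sign +
step 2: pivot 3/59 → sign +
signature = (2, 1, 0)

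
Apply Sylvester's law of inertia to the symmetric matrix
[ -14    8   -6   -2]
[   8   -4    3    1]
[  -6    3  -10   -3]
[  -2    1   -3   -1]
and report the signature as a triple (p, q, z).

step 0: pivot -14 → sign −
step 1: pivot 4/7 → sign +
step 2: pivot -31/4 → sign −
step 3: pivot -3/31 → sign −
signature = (1, 3, 0)

Answer: (1, 3, 0)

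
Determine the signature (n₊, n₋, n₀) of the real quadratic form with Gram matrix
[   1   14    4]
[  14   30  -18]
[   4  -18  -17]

Answer: (1, 2, 0)

Derivation:
step 0: pivot 1 → sign +
step 1: pivot -166 → sign −
step 2: pivot -1/83 → sign −
signature = (1, 2, 0)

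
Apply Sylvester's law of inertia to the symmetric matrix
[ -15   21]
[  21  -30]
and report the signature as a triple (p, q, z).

step 0: pivot -15 → sign −
step 1: pivot -3/5 → sign −
signature = (0, 2, 0)

Answer: (0, 2, 0)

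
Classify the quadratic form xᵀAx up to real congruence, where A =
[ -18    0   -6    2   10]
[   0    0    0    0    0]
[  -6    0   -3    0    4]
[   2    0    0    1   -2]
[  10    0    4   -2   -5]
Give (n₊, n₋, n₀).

Answer: (1, 3, 1)

Derivation:
step 0: pivot -18 → sign −
step 1: pivot -1 → sign −
step 2: pivot 5/3 → sign +
step 3: pivot -1/15 → sign −
step 4: row/col 4 already zero → sign 0
signature = (1, 3, 1)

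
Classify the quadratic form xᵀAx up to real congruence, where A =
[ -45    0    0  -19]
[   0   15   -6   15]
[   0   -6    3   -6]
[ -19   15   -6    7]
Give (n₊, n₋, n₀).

step 0: pivot -45 → sign −
step 1: pivot 15 → sign +
step 2: pivot 3/5 → sign +
step 3: pivot 1/45 → sign +
signature = (3, 1, 0)

Answer: (3, 1, 0)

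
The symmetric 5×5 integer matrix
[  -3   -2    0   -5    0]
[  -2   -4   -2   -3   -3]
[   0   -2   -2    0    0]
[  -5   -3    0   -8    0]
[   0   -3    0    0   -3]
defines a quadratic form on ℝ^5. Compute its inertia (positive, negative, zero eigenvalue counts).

step 0: pivot -3 → sign −
step 1: pivot -8/3 → sign −
step 2: pivot -1/2 → sign −
step 3: pivot 1/2 → sign +
step 4: pivot 6 → sign +
signature = (2, 3, 0)

Answer: (2, 3, 0)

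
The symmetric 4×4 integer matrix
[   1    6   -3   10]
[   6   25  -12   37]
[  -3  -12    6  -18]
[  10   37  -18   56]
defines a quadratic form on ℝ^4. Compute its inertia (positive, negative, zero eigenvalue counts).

step 0: pivot 1 → sign +
step 1: pivot -11 → sign −
step 2: pivot 3/11 → sign +
step 3: pivot 3 → sign +
signature = (3, 1, 0)

Answer: (3, 1, 0)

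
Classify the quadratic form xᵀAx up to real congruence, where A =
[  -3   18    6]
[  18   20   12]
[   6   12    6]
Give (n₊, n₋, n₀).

Answer: (1, 1, 1)

Derivation:
step 0: pivot -3 → sign −
step 1: pivot 128 → sign +
step 2: row/col 2 already zero → sign 0
signature = (1, 1, 1)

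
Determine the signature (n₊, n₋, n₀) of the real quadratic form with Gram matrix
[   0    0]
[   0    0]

Answer: (0, 0, 2)

Derivation:
step 0: row/col 0 already zero → sign 0
step 1: row/col 1 already zero → sign 0
signature = (0, 0, 2)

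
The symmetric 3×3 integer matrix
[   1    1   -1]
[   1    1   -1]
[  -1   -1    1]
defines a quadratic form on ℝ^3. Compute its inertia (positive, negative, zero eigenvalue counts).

step 0: pivot 1 → sign +
step 1: row/col 1 already zero → sign 0
step 2: row/col 2 already zero → sign 0
signature = (1, 0, 2)

Answer: (1, 0, 2)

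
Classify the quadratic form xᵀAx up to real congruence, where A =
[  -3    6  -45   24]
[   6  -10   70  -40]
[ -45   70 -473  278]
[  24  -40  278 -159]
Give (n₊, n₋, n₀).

Answer: (2, 2, 0)

Derivation:
step 0: pivot -3 → sign −
step 1: pivot 2 → sign +
step 2: pivot 2 → sign +
step 3: pivot -1 → sign −
signature = (2, 2, 0)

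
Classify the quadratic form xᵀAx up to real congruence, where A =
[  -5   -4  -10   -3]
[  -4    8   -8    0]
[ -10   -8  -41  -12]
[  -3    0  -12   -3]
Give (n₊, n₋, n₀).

step 0: pivot -5 → sign −
step 1: pivot 56/5 → sign +
step 2: pivot -21 → sign −
step 3: row/col 3 already zero → sign 0
signature = (1, 2, 1)

Answer: (1, 2, 1)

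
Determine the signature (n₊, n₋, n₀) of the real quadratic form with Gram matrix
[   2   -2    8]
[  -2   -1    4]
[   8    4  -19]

Answer: (1, 2, 0)

Derivation:
step 0: pivot 2 → sign +
step 1: pivot -3 → sign −
step 2: pivot -3 → sign −
signature = (1, 2, 0)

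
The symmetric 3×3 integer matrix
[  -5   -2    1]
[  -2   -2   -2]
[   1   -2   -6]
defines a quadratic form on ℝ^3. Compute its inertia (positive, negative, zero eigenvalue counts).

Answer: (0, 3, 0)

Derivation:
step 0: pivot -5 → sign −
step 1: pivot -6/5 → sign −
step 2: pivot -1 → sign −
signature = (0, 3, 0)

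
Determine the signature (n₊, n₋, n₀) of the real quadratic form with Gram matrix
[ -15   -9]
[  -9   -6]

Answer: (0, 2, 0)

Derivation:
step 0: pivot -15 → sign −
step 1: pivot -3/5 → sign −
signature = (0, 2, 0)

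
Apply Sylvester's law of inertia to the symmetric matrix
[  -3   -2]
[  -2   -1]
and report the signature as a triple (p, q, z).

Answer: (1, 1, 0)

Derivation:
step 0: pivot -3 → sign −
step 1: pivot 1/3 → sign +
signature = (1, 1, 0)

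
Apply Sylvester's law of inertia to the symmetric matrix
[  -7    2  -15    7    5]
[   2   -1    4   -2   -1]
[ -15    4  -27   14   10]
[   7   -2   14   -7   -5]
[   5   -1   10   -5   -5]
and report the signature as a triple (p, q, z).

Answer: (1, 4, 0)

Derivation:
step 0: pivot -7 → sign −
step 1: pivot -3/7 → sign −
step 2: pivot 16/3 → sign +
step 3: pivot -3/16 → sign −
step 4: pivot -1 → sign −
signature = (1, 4, 0)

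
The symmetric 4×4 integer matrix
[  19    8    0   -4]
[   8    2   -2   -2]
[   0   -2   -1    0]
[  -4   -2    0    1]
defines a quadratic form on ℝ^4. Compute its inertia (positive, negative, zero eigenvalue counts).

Answer: (3, 1, 0)

Derivation:
step 0: pivot 19 → sign +
step 1: pivot -26/19 → sign −
step 2: pivot 25/13 → sign +
step 3: pivot 3/25 → sign +
signature = (3, 1, 0)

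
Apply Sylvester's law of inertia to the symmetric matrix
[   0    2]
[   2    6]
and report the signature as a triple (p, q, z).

Answer: (1, 1, 0)

Derivation:
step 0: pivot 6 → sign +
step 1: pivot -2/3 → sign −
signature = (1, 1, 0)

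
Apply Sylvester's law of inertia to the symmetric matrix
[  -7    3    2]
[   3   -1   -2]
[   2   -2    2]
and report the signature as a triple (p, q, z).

Answer: (1, 2, 0)

Derivation:
step 0: pivot -7 → sign −
step 1: pivot 2/7 → sign +
step 2: pivot -2 → sign −
signature = (1, 2, 0)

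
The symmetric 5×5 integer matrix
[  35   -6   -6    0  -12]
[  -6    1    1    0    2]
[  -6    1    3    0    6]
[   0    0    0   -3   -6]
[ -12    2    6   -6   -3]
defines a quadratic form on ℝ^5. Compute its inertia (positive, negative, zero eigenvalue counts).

Answer: (2, 3, 0)

Derivation:
step 0: pivot 35 → sign +
step 1: pivot -1/35 → sign −
step 2: pivot 2 → sign +
step 3: pivot -3 → sign −
step 4: pivot -3 → sign −
signature = (2, 3, 0)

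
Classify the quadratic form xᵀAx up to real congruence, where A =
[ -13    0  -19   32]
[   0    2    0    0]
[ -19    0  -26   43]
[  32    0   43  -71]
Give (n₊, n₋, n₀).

step 0: pivot -13 → sign −
step 1: pivot 2 → sign +
step 2: pivot 23/13 → sign +
step 3: pivot -6/23 → sign −
signature = (2, 2, 0)

Answer: (2, 2, 0)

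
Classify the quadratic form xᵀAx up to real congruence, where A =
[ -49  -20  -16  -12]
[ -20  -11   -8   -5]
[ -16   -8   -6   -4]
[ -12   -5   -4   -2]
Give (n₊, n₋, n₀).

Answer: (1, 3, 0)

Derivation:
step 0: pivot -49 → sign −
step 1: pivot -139/49 → sign −
step 2: pivot -2/139 → sign −
step 3: pivot 1 → sign +
signature = (1, 3, 0)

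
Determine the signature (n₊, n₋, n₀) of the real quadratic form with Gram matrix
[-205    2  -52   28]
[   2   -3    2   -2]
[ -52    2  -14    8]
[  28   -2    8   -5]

step 0: pivot -205 → sign −
step 1: pivot -611/205 → sign −
step 2: pivot -38/611 → sign −
step 3: pivot -3/19 → sign −
signature = (0, 4, 0)

Answer: (0, 4, 0)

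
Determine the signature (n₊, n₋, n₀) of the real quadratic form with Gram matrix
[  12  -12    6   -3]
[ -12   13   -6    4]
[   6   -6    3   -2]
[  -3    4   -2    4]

Answer: (3, 1, 0)

Derivation:
step 0: pivot 12 → sign +
step 1: pivot 1 → sign +
step 2: pivot 9/4 → sign +
step 3: pivot -1/9 → sign −
signature = (3, 1, 0)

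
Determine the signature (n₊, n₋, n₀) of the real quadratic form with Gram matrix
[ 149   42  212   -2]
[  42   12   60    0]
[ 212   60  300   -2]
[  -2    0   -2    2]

step 0: pivot 149 → sign +
step 1: pivot 24/149 → sign +
step 2: pivot -2 → sign −
step 3: row/col 3 already zero → sign 0
signature = (2, 1, 1)

Answer: (2, 1, 1)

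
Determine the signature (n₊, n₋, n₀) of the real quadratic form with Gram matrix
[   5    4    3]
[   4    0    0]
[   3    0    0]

step 0: pivot 5 → sign +
step 1: pivot -16/5 → sign −
step 2: row/col 2 already zero → sign 0
signature = (1, 1, 1)

Answer: (1, 1, 1)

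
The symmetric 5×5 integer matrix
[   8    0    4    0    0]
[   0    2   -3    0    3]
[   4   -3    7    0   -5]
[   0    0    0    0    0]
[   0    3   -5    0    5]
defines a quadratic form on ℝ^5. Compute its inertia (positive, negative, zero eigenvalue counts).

step 0: pivot 8 → sign +
step 1: pivot 2 → sign +
step 2: pivot 1/2 → sign +
step 3: row/col 3 already zero → sign 0
step 4: row/col 4 already zero → sign 0
signature = (3, 0, 2)

Answer: (3, 0, 2)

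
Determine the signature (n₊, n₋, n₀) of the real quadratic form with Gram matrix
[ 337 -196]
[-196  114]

step 0: pivot 337 → sign +
step 1: pivot 2/337 → sign +
signature = (2, 0, 0)

Answer: (2, 0, 0)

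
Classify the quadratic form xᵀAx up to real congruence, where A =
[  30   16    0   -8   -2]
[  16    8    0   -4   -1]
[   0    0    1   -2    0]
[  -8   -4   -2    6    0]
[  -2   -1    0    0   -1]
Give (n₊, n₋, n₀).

Answer: (3, 2, 0)

Derivation:
step 0: pivot 30 → sign +
step 1: pivot -8/15 → sign −
step 2: pivot 1 → sign +
step 3: pivot -9/8 → sign −
step 4: pivot 2/9 → sign +
signature = (3, 2, 0)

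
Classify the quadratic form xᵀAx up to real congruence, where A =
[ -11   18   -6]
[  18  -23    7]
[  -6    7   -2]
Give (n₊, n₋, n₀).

step 0: pivot -11 → sign −
step 1: pivot 71/11 → sign +
step 2: pivot 3/71 → sign +
signature = (2, 1, 0)

Answer: (2, 1, 0)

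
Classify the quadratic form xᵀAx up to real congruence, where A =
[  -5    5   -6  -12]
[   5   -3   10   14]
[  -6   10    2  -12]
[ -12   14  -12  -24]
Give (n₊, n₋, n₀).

step 0: pivot -5 → sign −
step 1: pivot 2 → sign +
step 2: pivot 6/5 → sign +
step 3: pivot 2/3 → sign +
signature = (3, 1, 0)

Answer: (3, 1, 0)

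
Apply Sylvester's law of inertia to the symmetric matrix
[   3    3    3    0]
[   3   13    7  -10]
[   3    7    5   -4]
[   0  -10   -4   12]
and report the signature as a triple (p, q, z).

Answer: (4, 0, 0)

Derivation:
step 0: pivot 3 → sign +
step 1: pivot 10 → sign +
step 2: pivot 2/5 → sign +
step 3: pivot 2 → sign +
signature = (4, 0, 0)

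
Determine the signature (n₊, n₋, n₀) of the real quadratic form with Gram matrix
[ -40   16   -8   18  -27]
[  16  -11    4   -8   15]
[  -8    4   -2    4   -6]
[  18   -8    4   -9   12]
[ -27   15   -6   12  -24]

step 0: pivot -40 → sign −
step 1: pivot -23/5 → sign −
step 2: pivot -6/23 → sign −
step 3: pivot -1/2 → sign −
step 4: pivot -3/4 → sign −
signature = (0, 5, 0)

Answer: (0, 5, 0)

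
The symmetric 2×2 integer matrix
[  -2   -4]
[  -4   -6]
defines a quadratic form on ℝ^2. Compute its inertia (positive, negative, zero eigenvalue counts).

Answer: (1, 1, 0)

Derivation:
step 0: pivot -2 → sign −
step 1: pivot 2 → sign +
signature = (1, 1, 0)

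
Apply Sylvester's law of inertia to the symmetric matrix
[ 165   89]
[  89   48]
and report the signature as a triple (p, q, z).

Answer: (1, 1, 0)

Derivation:
step 0: pivot 165 → sign +
step 1: pivot -1/165 → sign −
signature = (1, 1, 0)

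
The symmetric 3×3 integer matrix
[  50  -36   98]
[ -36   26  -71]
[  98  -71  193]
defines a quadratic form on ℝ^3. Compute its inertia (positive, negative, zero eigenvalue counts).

step 0: pivot 50 → sign +
step 1: pivot 2/25 → sign +
step 2: pivot -3/2 → sign −
signature = (2, 1, 0)

Answer: (2, 1, 0)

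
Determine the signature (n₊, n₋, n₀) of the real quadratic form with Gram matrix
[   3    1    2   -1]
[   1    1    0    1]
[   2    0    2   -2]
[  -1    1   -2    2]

Answer: (2, 1, 1)

Derivation:
step 0: pivot 3 → sign +
step 1: pivot 2/3 → sign +
step 2: pivot -1 → sign −
step 3: row/col 3 already zero → sign 0
signature = (2, 1, 1)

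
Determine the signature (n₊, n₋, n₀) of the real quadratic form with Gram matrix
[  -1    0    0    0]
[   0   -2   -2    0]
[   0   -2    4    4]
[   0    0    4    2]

Answer: (1, 3, 0)

Derivation:
step 0: pivot -1 → sign −
step 1: pivot -2 → sign −
step 2: pivot 6 → sign +
step 3: pivot -2/3 → sign −
signature = (1, 3, 0)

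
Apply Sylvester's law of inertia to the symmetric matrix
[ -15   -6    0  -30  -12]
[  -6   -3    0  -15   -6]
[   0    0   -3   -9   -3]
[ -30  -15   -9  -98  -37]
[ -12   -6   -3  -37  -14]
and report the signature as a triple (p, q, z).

step 0: pivot -15 → sign −
step 1: pivot -3/5 → sign −
step 2: pivot -3 → sign −
step 3: pivot 4 → sign +
step 4: row/col 4 already zero → sign 0
signature = (1, 3, 1)

Answer: (1, 3, 1)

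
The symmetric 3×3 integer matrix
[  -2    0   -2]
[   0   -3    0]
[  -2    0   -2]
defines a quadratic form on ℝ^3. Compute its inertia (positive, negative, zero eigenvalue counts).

Answer: (0, 2, 1)

Derivation:
step 0: pivot -2 → sign −
step 1: pivot -3 → sign −
step 2: row/col 2 already zero → sign 0
signature = (0, 2, 1)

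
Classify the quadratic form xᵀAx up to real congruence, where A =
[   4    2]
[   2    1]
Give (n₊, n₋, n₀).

Answer: (1, 0, 1)

Derivation:
step 0: pivot 4 → sign +
step 1: row/col 1 already zero → sign 0
signature = (1, 0, 1)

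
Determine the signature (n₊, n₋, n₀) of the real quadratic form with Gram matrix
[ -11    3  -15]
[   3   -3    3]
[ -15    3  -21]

Answer: (0, 2, 1)

Derivation:
step 0: pivot -11 → sign −
step 1: pivot -24/11 → sign −
step 2: row/col 2 already zero → sign 0
signature = (0, 2, 1)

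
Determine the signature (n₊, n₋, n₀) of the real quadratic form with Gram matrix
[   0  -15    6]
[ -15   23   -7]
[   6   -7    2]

step 0: pivot 23 → sign +
step 1: pivot -225/23 → sign −
step 2: pivot 2/25 → sign +
signature = (2, 1, 0)

Answer: (2, 1, 0)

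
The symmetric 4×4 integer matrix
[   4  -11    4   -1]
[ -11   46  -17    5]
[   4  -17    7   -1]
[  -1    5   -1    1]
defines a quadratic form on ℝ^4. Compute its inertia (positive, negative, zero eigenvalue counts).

step 0: pivot 4 → sign +
step 1: pivot 63/4 → sign +
step 2: pivot 5/7 → sign +
step 3: pivot -3/5 → sign −
signature = (3, 1, 0)

Answer: (3, 1, 0)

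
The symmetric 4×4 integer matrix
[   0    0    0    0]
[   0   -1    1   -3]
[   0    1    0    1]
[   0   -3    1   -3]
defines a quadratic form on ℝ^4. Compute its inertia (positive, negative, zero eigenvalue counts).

step 0: pivot -1 → sign −
step 1: pivot 1 → sign +
step 2: pivot 2 → sign +
step 3: row/col 3 already zero → sign 0
signature = (2, 1, 1)

Answer: (2, 1, 1)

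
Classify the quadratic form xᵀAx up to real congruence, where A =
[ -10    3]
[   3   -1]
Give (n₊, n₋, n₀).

step 0: pivot -10 → sign −
step 1: pivot -1/10 → sign −
signature = (0, 2, 0)

Answer: (0, 2, 0)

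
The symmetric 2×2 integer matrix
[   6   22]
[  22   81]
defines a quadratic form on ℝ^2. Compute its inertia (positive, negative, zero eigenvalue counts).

Answer: (2, 0, 0)

Derivation:
step 0: pivot 6 → sign +
step 1: pivot 1/3 → sign +
signature = (2, 0, 0)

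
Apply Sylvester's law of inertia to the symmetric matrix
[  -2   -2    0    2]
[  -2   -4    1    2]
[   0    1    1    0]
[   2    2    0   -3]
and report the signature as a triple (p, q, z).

step 0: pivot -2 → sign −
step 1: pivot -2 → sign −
step 2: pivot 3/2 → sign +
step 3: pivot -1 → sign −
signature = (1, 3, 0)

Answer: (1, 3, 0)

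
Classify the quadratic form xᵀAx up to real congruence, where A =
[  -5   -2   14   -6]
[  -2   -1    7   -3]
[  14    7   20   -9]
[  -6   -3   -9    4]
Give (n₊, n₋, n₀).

Answer: (1, 3, 0)

Derivation:
step 0: pivot -5 → sign −
step 1: pivot -1/5 → sign −
step 2: pivot 69 → sign +
step 3: pivot -1/23 → sign −
signature = (1, 3, 0)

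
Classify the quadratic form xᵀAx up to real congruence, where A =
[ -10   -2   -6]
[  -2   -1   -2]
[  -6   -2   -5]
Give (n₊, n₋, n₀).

Answer: (0, 3, 0)

Derivation:
step 0: pivot -10 → sign −
step 1: pivot -3/5 → sign −
step 2: pivot -1/3 → sign −
signature = (0, 3, 0)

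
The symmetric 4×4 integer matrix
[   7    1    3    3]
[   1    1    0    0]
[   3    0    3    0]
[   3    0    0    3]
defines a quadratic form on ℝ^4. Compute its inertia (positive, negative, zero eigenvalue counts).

Answer: (3, 0, 1)

Derivation:
step 0: pivot 7 → sign +
step 1: pivot 6/7 → sign +
step 2: pivot 3/2 → sign +
step 3: row/col 3 already zero → sign 0
signature = (3, 0, 1)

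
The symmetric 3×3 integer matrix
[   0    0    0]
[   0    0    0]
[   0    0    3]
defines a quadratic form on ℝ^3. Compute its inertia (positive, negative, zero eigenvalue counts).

Answer: (1, 0, 2)

Derivation:
step 0: pivot 3 → sign +
step 1: row/col 1 already zero → sign 0
step 2: row/col 2 already zero → sign 0
signature = (1, 0, 2)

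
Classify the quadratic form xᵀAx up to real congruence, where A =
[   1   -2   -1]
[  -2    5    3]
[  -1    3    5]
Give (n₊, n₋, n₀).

Answer: (3, 0, 0)

Derivation:
step 0: pivot 1 → sign +
step 1: pivot 1 → sign +
step 2: pivot 3 → sign +
signature = (3, 0, 0)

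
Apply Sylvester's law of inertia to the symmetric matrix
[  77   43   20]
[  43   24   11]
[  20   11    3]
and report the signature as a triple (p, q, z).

step 0: pivot 77 → sign +
step 1: pivot -1/77 → sign −
step 2: row/col 2 already zero → sign 0
signature = (1, 1, 1)

Answer: (1, 1, 1)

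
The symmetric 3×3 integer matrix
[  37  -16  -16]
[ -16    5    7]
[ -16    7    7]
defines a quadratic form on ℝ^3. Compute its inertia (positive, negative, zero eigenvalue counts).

step 0: pivot 37 → sign +
step 1: pivot -71/37 → sign −
step 2: pivot 6/71 → sign +
signature = (2, 1, 0)

Answer: (2, 1, 0)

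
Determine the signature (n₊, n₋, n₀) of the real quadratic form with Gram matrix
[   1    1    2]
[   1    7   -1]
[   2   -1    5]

Answer: (2, 1, 0)

Derivation:
step 0: pivot 1 → sign +
step 1: pivot 6 → sign +
step 2: pivot -1/2 → sign −
signature = (2, 1, 0)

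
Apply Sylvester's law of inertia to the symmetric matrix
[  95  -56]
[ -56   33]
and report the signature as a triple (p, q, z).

step 0: pivot 95 → sign +
step 1: pivot -1/95 → sign −
signature = (1, 1, 0)

Answer: (1, 1, 0)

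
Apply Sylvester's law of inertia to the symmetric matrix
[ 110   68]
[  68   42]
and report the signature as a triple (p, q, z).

step 0: pivot 110 → sign +
step 1: pivot -2/55 → sign −
signature = (1, 1, 0)

Answer: (1, 1, 0)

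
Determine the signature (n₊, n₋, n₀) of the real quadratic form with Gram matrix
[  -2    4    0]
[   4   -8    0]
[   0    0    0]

step 0: pivot -2 → sign −
step 1: row/col 1 already zero → sign 0
step 2: row/col 2 already zero → sign 0
signature = (0, 1, 2)

Answer: (0, 1, 2)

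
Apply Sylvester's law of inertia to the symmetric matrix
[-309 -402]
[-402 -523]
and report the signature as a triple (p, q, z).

Answer: (0, 2, 0)

Derivation:
step 0: pivot -309 → sign −
step 1: pivot -1/103 → sign −
signature = (0, 2, 0)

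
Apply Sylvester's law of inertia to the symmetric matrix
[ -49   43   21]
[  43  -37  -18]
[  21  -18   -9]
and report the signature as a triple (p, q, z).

Answer: (1, 2, 0)

Derivation:
step 0: pivot -49 → sign −
step 1: pivot 36/49 → sign +
step 2: pivot -1/4 → sign −
signature = (1, 2, 0)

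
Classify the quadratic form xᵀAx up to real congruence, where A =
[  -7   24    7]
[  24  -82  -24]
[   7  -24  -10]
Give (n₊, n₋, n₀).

Answer: (1, 2, 0)

Derivation:
step 0: pivot -7 → sign −
step 1: pivot 2/7 → sign +
step 2: pivot -3 → sign −
signature = (1, 2, 0)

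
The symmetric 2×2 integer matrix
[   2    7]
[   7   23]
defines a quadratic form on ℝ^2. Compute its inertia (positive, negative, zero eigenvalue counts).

step 0: pivot 2 → sign +
step 1: pivot -3/2 → sign −
signature = (1, 1, 0)

Answer: (1, 1, 0)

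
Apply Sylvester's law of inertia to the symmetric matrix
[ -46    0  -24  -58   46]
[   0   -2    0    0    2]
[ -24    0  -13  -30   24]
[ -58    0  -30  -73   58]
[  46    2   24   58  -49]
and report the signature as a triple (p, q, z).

step 0: pivot -46 → sign −
step 1: pivot -2 → sign −
step 2: pivot -11/23 → sign −
step 3: pivot 3/11 → sign +
step 4: pivot -1 → sign −
signature = (1, 4, 0)

Answer: (1, 4, 0)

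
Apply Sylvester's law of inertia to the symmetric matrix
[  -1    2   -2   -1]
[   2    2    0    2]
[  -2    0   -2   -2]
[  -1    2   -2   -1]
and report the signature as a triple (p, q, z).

step 0: pivot -1 → sign −
step 1: pivot 6 → sign +
step 2: pivot -2/3 → sign −
step 3: row/col 3 already zero → sign 0
signature = (1, 2, 1)

Answer: (1, 2, 1)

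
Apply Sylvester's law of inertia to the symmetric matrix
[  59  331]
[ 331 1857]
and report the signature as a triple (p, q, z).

Answer: (2, 0, 0)

Derivation:
step 0: pivot 59 → sign +
step 1: pivot 2/59 → sign +
signature = (2, 0, 0)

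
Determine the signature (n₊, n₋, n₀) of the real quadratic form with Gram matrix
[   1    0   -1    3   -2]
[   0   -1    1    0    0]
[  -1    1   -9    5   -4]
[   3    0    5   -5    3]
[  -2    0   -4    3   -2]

Answer: (1, 4, 0)

Derivation:
step 0: pivot 1 → sign +
step 1: pivot -1 → sign −
step 2: pivot -9 → sign −
step 3: pivot -62/9 → sign −
step 4: pivot -3/62 → sign −
signature = (1, 4, 0)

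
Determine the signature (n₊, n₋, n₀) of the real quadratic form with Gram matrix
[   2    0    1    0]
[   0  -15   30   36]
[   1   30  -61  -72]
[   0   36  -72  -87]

Answer: (1, 3, 0)

Derivation:
step 0: pivot 2 → sign +
step 1: pivot -15 → sign −
step 2: pivot -3/2 → sign −
step 3: pivot -3/5 → sign −
signature = (1, 3, 0)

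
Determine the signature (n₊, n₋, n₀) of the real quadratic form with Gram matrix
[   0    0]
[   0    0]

step 0: row/col 0 already zero → sign 0
step 1: row/col 1 already zero → sign 0
signature = (0, 0, 2)

Answer: (0, 0, 2)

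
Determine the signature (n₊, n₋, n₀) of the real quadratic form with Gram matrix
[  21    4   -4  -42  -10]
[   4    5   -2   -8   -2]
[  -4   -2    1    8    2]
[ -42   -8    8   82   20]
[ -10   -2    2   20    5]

Answer: (3, 2, 0)

Derivation:
step 0: pivot 21 → sign +
step 1: pivot 89/21 → sign +
step 2: pivot -11/89 → sign −
step 3: pivot -2 → sign −
step 4: pivot 3/11 → sign +
signature = (3, 2, 0)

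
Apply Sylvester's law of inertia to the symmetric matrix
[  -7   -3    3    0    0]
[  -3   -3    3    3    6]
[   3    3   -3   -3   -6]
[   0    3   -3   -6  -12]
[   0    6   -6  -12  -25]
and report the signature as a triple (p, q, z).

step 0: pivot -7 → sign −
step 1: pivot -12/7 → sign −
step 2: pivot -3/4 → sign −
step 3: pivot -1 → sign −
step 4: row/col 4 already zero → sign 0
signature = (0, 4, 1)

Answer: (0, 4, 1)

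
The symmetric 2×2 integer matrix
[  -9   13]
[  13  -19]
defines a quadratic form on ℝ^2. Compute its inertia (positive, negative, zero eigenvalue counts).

Answer: (0, 2, 0)

Derivation:
step 0: pivot -9 → sign −
step 1: pivot -2/9 → sign −
signature = (0, 2, 0)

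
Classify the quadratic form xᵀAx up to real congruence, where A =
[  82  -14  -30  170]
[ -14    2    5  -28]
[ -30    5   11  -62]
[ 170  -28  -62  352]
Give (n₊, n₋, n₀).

Answer: (3, 1, 0)

Derivation:
step 0: pivot 82 → sign +
step 1: pivot -16/41 → sign −
step 2: pivot 1/16 → sign +
step 3: pivot 2 → sign +
signature = (3, 1, 0)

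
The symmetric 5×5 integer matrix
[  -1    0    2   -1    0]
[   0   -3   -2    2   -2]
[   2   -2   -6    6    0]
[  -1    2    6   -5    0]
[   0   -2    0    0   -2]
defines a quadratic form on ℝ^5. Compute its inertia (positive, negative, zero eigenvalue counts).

step 0: pivot -1 → sign −
step 1: pivot -3 → sign −
step 2: pivot -2/3 → sign −
step 3: pivot 8 → sign +
step 4: row/col 4 already zero → sign 0
signature = (1, 3, 1)

Answer: (1, 3, 1)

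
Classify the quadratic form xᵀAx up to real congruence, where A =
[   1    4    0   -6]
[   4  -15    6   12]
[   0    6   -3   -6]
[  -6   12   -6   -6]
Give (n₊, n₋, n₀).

Answer: (2, 2, 0)

Derivation:
step 0: pivot 1 → sign +
step 1: pivot -31 → sign −
step 2: pivot -57/31 → sign −
step 3: pivot 6/19 → sign +
signature = (2, 2, 0)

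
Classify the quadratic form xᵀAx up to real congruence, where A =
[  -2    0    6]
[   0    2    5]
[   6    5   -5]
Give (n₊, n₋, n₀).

Answer: (2, 1, 0)

Derivation:
step 0: pivot -2 → sign −
step 1: pivot 2 → sign +
step 2: pivot 1/2 → sign +
signature = (2, 1, 0)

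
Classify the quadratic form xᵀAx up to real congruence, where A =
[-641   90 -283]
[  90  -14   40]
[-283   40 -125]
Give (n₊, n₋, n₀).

Answer: (0, 3, 0)

Derivation:
step 0: pivot -641 → sign −
step 1: pivot -874/641 → sign −
step 2: pivot -2/437 → sign −
signature = (0, 3, 0)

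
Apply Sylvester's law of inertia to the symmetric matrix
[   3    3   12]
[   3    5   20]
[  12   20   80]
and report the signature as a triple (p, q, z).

step 0: pivot 3 → sign +
step 1: pivot 2 → sign +
step 2: row/col 2 already zero → sign 0
signature = (2, 0, 1)

Answer: (2, 0, 1)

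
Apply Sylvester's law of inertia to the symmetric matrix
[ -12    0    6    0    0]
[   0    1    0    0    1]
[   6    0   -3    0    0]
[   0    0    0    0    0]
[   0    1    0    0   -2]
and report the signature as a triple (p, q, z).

Answer: (1, 2, 2)

Derivation:
step 0: pivot -12 → sign −
step 1: pivot 1 → sign +
step 2: pivot -3 → sign −
step 3: row/col 3 already zero → sign 0
step 4: row/col 4 already zero → sign 0
signature = (1, 2, 2)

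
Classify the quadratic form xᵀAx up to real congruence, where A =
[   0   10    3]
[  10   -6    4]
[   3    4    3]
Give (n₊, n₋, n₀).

step 0: pivot -6 → sign −
step 1: pivot 50/3 → sign +
step 2: pivot 3/50 → sign +
signature = (2, 1, 0)

Answer: (2, 1, 0)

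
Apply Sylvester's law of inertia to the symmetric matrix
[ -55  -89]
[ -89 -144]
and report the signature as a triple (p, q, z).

Answer: (1, 1, 0)

Derivation:
step 0: pivot -55 → sign −
step 1: pivot 1/55 → sign +
signature = (1, 1, 0)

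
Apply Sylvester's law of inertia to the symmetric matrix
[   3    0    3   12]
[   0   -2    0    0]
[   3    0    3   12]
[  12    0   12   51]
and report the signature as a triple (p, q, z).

step 0: pivot 3 → sign +
step 1: pivot -2 → sign −
step 2: pivot 3 → sign +
step 3: row/col 3 already zero → sign 0
signature = (2, 1, 1)

Answer: (2, 1, 1)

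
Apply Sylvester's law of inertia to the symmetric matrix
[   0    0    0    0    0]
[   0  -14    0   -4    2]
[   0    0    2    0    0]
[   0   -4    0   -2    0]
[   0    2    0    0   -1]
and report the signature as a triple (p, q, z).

Answer: (1, 3, 1)

Derivation:
step 0: pivot -14 → sign −
step 1: pivot 2 → sign +
step 2: pivot -6/7 → sign −
step 3: pivot -1/3 → sign −
step 4: row/col 4 already zero → sign 0
signature = (1, 3, 1)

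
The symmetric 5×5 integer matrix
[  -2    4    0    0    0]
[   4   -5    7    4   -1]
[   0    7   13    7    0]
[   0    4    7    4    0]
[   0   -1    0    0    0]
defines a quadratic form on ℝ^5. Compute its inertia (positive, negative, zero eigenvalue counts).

Answer: (3, 2, 0)

Derivation:
step 0: pivot -2 → sign −
step 1: pivot 3 → sign +
step 2: pivot -10/3 → sign −
step 3: pivot 3/10 → sign +
step 4: pivot 1 → sign +
signature = (3, 2, 0)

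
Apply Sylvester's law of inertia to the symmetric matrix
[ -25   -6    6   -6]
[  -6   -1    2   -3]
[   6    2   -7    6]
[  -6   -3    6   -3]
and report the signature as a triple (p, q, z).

Answer: (1, 3, 0)

Derivation:
step 0: pivot -25 → sign −
step 1: pivot 11/25 → sign +
step 2: pivot -69/11 → sign −
step 3: pivot -6/23 → sign −
signature = (1, 3, 0)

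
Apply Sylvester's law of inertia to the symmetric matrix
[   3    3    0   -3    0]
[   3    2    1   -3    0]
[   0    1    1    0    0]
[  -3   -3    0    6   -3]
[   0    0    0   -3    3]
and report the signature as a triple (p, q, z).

Answer: (3, 1, 1)

Derivation:
step 0: pivot 3 → sign +
step 1: pivot -1 → sign −
step 2: pivot 2 → sign +
step 3: pivot 3 → sign +
step 4: row/col 4 already zero → sign 0
signature = (3, 1, 1)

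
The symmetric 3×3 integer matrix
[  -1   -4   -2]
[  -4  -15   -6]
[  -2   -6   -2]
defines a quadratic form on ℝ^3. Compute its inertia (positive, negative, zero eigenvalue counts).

step 0: pivot -1 → sign −
step 1: pivot 1 → sign +
step 2: pivot -2 → sign −
signature = (1, 2, 0)

Answer: (1, 2, 0)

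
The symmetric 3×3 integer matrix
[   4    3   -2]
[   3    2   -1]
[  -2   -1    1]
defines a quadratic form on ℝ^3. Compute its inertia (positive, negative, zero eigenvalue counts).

step 0: pivot 4 → sign +
step 1: pivot -1/4 → sign −
step 2: pivot 1 → sign +
signature = (2, 1, 0)

Answer: (2, 1, 0)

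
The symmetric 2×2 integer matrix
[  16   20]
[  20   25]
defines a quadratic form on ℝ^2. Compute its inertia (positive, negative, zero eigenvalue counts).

Answer: (1, 0, 1)

Derivation:
step 0: pivot 16 → sign +
step 1: row/col 1 already zero → sign 0
signature = (1, 0, 1)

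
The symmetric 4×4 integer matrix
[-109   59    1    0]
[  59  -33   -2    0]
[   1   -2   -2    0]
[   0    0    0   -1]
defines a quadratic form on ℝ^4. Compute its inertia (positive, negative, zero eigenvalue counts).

Answer: (1, 3, 0)

Derivation:
step 0: pivot -109 → sign −
step 1: pivot -116/109 → sign −
step 2: pivot 1/116 → sign +
step 3: pivot -1 → sign −
signature = (1, 3, 0)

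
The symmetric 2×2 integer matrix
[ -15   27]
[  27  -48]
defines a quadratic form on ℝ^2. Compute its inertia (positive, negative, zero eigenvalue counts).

Answer: (1, 1, 0)

Derivation:
step 0: pivot -15 → sign −
step 1: pivot 3/5 → sign +
signature = (1, 1, 0)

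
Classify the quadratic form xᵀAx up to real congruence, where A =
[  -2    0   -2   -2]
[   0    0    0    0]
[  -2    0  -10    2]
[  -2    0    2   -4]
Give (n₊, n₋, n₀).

Answer: (0, 2, 2)

Derivation:
step 0: pivot -2 → sign −
step 1: pivot -8 → sign −
step 2: row/col 2 already zero → sign 0
step 3: row/col 3 already zero → sign 0
signature = (0, 2, 2)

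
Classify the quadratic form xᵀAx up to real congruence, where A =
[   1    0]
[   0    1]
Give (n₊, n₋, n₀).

Answer: (2, 0, 0)

Derivation:
step 0: pivot 1 → sign +
step 1: pivot 1 → sign +
signature = (2, 0, 0)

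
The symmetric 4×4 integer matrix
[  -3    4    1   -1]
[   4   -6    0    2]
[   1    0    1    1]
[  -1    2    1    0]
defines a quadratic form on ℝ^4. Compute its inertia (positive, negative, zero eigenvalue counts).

Answer: (1, 2, 1)

Derivation:
step 0: pivot -3 → sign −
step 1: pivot -2/3 → sign −
step 2: pivot 4 → sign +
step 3: row/col 3 already zero → sign 0
signature = (1, 2, 1)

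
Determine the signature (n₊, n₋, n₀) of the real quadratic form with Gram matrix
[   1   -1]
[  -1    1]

step 0: pivot 1 → sign +
step 1: row/col 1 already zero → sign 0
signature = (1, 0, 1)

Answer: (1, 0, 1)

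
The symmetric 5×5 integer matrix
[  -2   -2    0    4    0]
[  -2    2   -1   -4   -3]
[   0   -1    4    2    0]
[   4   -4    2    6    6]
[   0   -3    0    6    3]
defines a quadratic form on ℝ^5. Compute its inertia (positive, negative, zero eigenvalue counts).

step 0: pivot -2 → sign −
step 1: pivot 4 → sign +
step 2: pivot 15/4 → sign +
step 3: pivot -2 → sign −
step 4: pivot 3/5 → sign +
signature = (3, 2, 0)

Answer: (3, 2, 0)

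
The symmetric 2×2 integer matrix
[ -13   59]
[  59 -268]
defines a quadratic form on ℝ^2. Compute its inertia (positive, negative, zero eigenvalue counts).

Answer: (0, 2, 0)

Derivation:
step 0: pivot -13 → sign −
step 1: pivot -3/13 → sign −
signature = (0, 2, 0)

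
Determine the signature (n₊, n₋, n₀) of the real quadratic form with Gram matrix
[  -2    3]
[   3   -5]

step 0: pivot -2 → sign −
step 1: pivot -1/2 → sign −
signature = (0, 2, 0)

Answer: (0, 2, 0)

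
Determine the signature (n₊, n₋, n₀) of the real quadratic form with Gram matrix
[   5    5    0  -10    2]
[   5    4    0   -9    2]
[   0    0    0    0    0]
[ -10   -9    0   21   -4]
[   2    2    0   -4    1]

step 0: pivot 5 → sign +
step 1: pivot -1 → sign −
step 2: pivot 2 → sign +
step 3: pivot 1/5 → sign +
step 4: row/col 4 already zero → sign 0
signature = (3, 1, 1)

Answer: (3, 1, 1)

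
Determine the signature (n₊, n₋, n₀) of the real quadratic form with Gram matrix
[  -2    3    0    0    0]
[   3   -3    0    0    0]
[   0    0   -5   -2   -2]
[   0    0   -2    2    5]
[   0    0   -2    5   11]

step 0: pivot -2 → sign −
step 1: pivot 3/2 → sign +
step 2: pivot -5 → sign −
step 3: pivot 14/5 → sign +
step 4: pivot -3/14 → sign −
signature = (2, 3, 0)

Answer: (2, 3, 0)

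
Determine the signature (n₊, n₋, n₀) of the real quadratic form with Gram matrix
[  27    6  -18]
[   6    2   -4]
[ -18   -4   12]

step 0: pivot 27 → sign +
step 1: pivot 2/3 → sign +
step 2: row/col 2 already zero → sign 0
signature = (2, 0, 1)

Answer: (2, 0, 1)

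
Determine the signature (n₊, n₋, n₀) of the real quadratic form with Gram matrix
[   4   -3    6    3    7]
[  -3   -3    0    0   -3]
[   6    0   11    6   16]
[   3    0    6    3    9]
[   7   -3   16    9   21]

Answer: (3, 2, 0)

Derivation:
step 0: pivot 4 → sign +
step 1: pivot -21/4 → sign −
step 2: pivot 41/7 → sign +
step 3: pivot -12/41 → sign −
step 4: pivot 3/4 → sign +
signature = (3, 2, 0)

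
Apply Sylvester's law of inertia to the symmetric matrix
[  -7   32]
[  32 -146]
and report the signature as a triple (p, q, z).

step 0: pivot -7 → sign −
step 1: pivot 2/7 → sign +
signature = (1, 1, 0)

Answer: (1, 1, 0)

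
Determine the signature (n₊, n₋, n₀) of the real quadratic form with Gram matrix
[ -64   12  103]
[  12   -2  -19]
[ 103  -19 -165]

step 0: pivot -64 → sign −
step 1: pivot 1/4 → sign +
step 2: pivot 3/8 → sign +
signature = (2, 1, 0)

Answer: (2, 1, 0)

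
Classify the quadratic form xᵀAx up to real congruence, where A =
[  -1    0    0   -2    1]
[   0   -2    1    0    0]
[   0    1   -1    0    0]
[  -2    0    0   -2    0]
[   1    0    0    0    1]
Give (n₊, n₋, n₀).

Answer: (1, 3, 1)

Derivation:
step 0: pivot -1 → sign −
step 1: pivot -2 → sign −
step 2: pivot -1/2 → sign −
step 3: pivot 2 → sign +
step 4: row/col 4 already zero → sign 0
signature = (1, 3, 1)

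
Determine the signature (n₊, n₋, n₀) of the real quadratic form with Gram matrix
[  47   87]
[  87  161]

Answer: (1, 1, 0)

Derivation:
step 0: pivot 47 → sign +
step 1: pivot -2/47 → sign −
signature = (1, 1, 0)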